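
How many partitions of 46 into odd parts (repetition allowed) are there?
p_odd(46) = 2304

Enumerate partitions using only odd parts via the recurrence o(n, m) = o(n, m−2) + o(n−m, m) over odd m, starting from the largest odd part ≤ n. This gives p_odd(46) = 2304. (Euler's theorem: equals the count of distinct-part partitions.)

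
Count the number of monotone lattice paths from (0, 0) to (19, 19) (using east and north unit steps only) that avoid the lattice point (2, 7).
Number of paths = 33477010140

Total paths from (0, 0) to (19, 19): C(38, 19) = 35345263800. Paths through (2, 7): (paths (0, 0) → (2, 7)) × (paths (2, 7) → (19, 19)) = C(9, 2) · C(29, 17) = 36 · 51895935 = 1868253660. Avoidance count = 35345263800 − 1868253660 = 33477010140.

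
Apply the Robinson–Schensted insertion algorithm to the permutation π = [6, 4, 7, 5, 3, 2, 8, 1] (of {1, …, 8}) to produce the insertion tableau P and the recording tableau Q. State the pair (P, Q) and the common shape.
P = [1, 5, 8] / [2, 7] / [3] / [4] / [6];  Q = [1, 3, 7] / [2, 4] / [5] / [6] / [8];  common shape = (3, 2, 1, 1, 1)

Row-insert the values π_1, π_2, … into P one at a time, bumping the leftmost entry strictly greater than the inserted value down to the next row. The recording tableau Q records, in position (i, j), the step at which that cell was added to P.
  Insert 6 (step 1): P = [6];  Q = [1]
  Insert 4 (step 2): P = [4] / [6];  Q = [1] / [2]
  Insert 7 (step 3): P = [4, 7] / [6];  Q = [1, 3] / [2]
  Insert 5 (step 4): P = [4, 5] / [6, 7];  Q = [1, 3] / [2, 4]
  Insert 3 (step 5): P = [3, 5] / [4, 7] / [6];  Q = [1, 3] / [2, 4] / [5]
  Insert 2 (step 6): P = [2, 5] / [3, 7] / [4] / [6];  Q = [1, 3] / [2, 4] / [5] / [6]
  Insert 8 (step 7): P = [2, 5, 8] / [3, 7] / [4] / [6];  Q = [1, 3, 7] / [2, 4] / [5] / [6]
  Insert 1 (step 8): P = [1, 5, 8] / [2, 7] / [3] / [4] / [6];  Q = [1, 3, 7] / [2, 4] / [5] / [6] / [8]
Final shape: (3, 2, 1, 1, 1).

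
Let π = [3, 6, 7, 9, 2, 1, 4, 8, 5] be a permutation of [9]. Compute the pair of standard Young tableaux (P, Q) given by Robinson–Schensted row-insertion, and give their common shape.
P = [1, 4, 5, 8] / [2, 6, 7] / [3, 9];  Q = [1, 2, 3, 4] / [5, 7, 8] / [6, 9];  common shape = (4, 3, 2)

Row-insert the values π_1, π_2, … into P one at a time, bumping the leftmost entry strictly greater than the inserted value down to the next row. The recording tableau Q records, in position (i, j), the step at which that cell was added to P.
  Insert 3 (step 1): P = [3];  Q = [1]
  Insert 6 (step 2): P = [3, 6];  Q = [1, 2]
  Insert 7 (step 3): P = [3, 6, 7];  Q = [1, 2, 3]
  Insert 9 (step 4): P = [3, 6, 7, 9];  Q = [1, 2, 3, 4]
  Insert 2 (step 5): P = [2, 6, 7, 9] / [3];  Q = [1, 2, 3, 4] / [5]
  Insert 1 (step 6): P = [1, 6, 7, 9] / [2] / [3];  Q = [1, 2, 3, 4] / [5] / [6]
  Insert 4 (step 7): P = [1, 4, 7, 9] / [2, 6] / [3];  Q = [1, 2, 3, 4] / [5, 7] / [6]
  Insert 8 (step 8): P = [1, 4, 7, 8] / [2, 6, 9] / [3];  Q = [1, 2, 3, 4] / [5, 7, 8] / [6]
  Insert 5 (step 9): P = [1, 4, 5, 8] / [2, 6, 7] / [3, 9];  Q = [1, 2, 3, 4] / [5, 7, 8] / [6, 9]
Final shape: (4, 3, 2).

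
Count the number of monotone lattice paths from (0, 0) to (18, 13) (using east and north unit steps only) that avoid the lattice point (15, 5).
Number of paths = 203694915

Total paths from (0, 0) to (18, 13): C(31, 18) = 206253075. Paths through (15, 5): (paths (0, 0) → (15, 5)) × (paths (15, 5) → (18, 13)) = C(20, 15) · C(11, 3) = 15504 · 165 = 2558160. Avoidance count = 206253075 − 2558160 = 203694915.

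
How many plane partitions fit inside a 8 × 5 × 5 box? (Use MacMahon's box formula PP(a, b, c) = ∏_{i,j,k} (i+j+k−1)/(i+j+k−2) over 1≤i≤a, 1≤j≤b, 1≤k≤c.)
PP(8, 5, 5) = 235234907908

Evaluate the triple product over i = 1..8, j = 1..5, k = 1..5. The factors are (2/1) · (3/2) · (4/3) · (5/4) · (6/5) · (3/2) · (4/3) · (5/4) · … (200 factors total). The numerators and denominators telescope so the product is an integer; carrying out the multiplication exactly gives PP(8, 5, 5) = 235234907908.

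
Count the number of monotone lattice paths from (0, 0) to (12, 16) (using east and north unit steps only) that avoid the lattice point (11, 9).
Number of paths = 29078075

Total paths from (0, 0) to (12, 16): C(28, 12) = 30421755. Paths through (11, 9): (paths (0, 0) → (11, 9)) × (paths (11, 9) → (12, 16)) = C(20, 11) · C(8, 1) = 167960 · 8 = 1343680. Avoidance count = 30421755 − 1343680 = 29078075.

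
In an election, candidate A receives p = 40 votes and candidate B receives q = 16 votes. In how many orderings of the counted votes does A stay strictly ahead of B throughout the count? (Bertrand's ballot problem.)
Strict-lead orderings = 17849550788685

Total orderings of the 56 votes with 40 for A: C(56, 40) = 41648951840265. By the Bertrand ballot formula (Cycle Lemma / reflection principle), the number of orderings in which A is strictly ahead of B throughout is (p − q)/(p + q) · C(p + q, p) = (40 − 16)/(40 + 16) · 41648951840265 = 17849550788685.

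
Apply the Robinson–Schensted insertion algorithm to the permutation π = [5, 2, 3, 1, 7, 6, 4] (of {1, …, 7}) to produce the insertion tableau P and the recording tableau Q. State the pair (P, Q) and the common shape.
P = [1, 3, 4] / [2, 6] / [5, 7];  Q = [1, 3, 5] / [2, 6] / [4, 7];  common shape = (3, 2, 2)

Row-insert the values π_1, π_2, … into P one at a time, bumping the leftmost entry strictly greater than the inserted value down to the next row. The recording tableau Q records, in position (i, j), the step at which that cell was added to P.
  Insert 5 (step 1): P = [5];  Q = [1]
  Insert 2 (step 2): P = [2] / [5];  Q = [1] / [2]
  Insert 3 (step 3): P = [2, 3] / [5];  Q = [1, 3] / [2]
  Insert 1 (step 4): P = [1, 3] / [2] / [5];  Q = [1, 3] / [2] / [4]
  Insert 7 (step 5): P = [1, 3, 7] / [2] / [5];  Q = [1, 3, 5] / [2] / [4]
  Insert 6 (step 6): P = [1, 3, 6] / [2, 7] / [5];  Q = [1, 3, 5] / [2, 6] / [4]
  Insert 4 (step 7): P = [1, 3, 4] / [2, 6] / [5, 7];  Q = [1, 3, 5] / [2, 6] / [4, 7]
Final shape: (3, 2, 2).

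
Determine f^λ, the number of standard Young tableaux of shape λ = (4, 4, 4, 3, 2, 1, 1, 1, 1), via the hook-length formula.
# SYT of shape (4, 4, 4, 3, 2, 1, 1, 1, 1) = 148140720

Hook-length formula: f^λ = n! / Π hook(c), product over all cells c of the Young diagram. For λ = (4, 4, 4, 3, 2, 1, 1, 1, 1), n = 21 boxes. Hook lengths by row (left-to-right, top-to-bottom): [12, 7, 5, 3]; [11, 6, 4, 2]; [10, 5, 3, 1]; [8, 3, 1]; [6, 1]; [4]; [3]; [2]; [1]. Product of hooks = 344881152000. So f^λ = 21! / 344881152000 = 51090942171709440000 / 344881152000 = 148140720.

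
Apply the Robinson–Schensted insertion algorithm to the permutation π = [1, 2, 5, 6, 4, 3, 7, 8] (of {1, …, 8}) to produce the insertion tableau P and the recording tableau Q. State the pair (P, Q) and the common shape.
P = [1, 2, 3, 6, 7, 8] / [4] / [5];  Q = [1, 2, 3, 4, 7, 8] / [5] / [6];  common shape = (6, 1, 1)

Row-insert the values π_1, π_2, … into P one at a time, bumping the leftmost entry strictly greater than the inserted value down to the next row. The recording tableau Q records, in position (i, j), the step at which that cell was added to P.
  Insert 1 (step 1): P = [1];  Q = [1]
  Insert 2 (step 2): P = [1, 2];  Q = [1, 2]
  Insert 5 (step 3): P = [1, 2, 5];  Q = [1, 2, 3]
  Insert 6 (step 4): P = [1, 2, 5, 6];  Q = [1, 2, 3, 4]
  Insert 4 (step 5): P = [1, 2, 4, 6] / [5];  Q = [1, 2, 3, 4] / [5]
  Insert 3 (step 6): P = [1, 2, 3, 6] / [4] / [5];  Q = [1, 2, 3, 4] / [5] / [6]
  Insert 7 (step 7): P = [1, 2, 3, 6, 7] / [4] / [5];  Q = [1, 2, 3, 4, 7] / [5] / [6]
  Insert 8 (step 8): P = [1, 2, 3, 6, 7, 8] / [4] / [5];  Q = [1, 2, 3, 4, 7, 8] / [5] / [6]
Final shape: (6, 1, 1).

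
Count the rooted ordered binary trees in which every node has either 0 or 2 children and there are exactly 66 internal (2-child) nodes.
C_66 = 5632681584560312734993915705849145100

These full binary trees are counted by the Catalan number C_n = (1/(n + 1)) · C(2n, n). For n = 66: C_66 = (1/67) · C(132, 66) = 377389666165540953244592352291892721700/67 = 5632681584560312734993915705849145100.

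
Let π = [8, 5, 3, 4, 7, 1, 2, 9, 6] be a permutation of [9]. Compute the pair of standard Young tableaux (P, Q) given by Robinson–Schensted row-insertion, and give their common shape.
P = [1, 2, 6, 9] / [3, 4, 7] / [5] / [8];  Q = [1, 4, 5, 8] / [2, 7, 9] / [3] / [6];  common shape = (4, 3, 1, 1)

Row-insert the values π_1, π_2, … into P one at a time, bumping the leftmost entry strictly greater than the inserted value down to the next row. The recording tableau Q records, in position (i, j), the step at which that cell was added to P.
  Insert 8 (step 1): P = [8];  Q = [1]
  Insert 5 (step 2): P = [5] / [8];  Q = [1] / [2]
  Insert 3 (step 3): P = [3] / [5] / [8];  Q = [1] / [2] / [3]
  Insert 4 (step 4): P = [3, 4] / [5] / [8];  Q = [1, 4] / [2] / [3]
  Insert 7 (step 5): P = [3, 4, 7] / [5] / [8];  Q = [1, 4, 5] / [2] / [3]
  Insert 1 (step 6): P = [1, 4, 7] / [3] / [5] / [8];  Q = [1, 4, 5] / [2] / [3] / [6]
  Insert 2 (step 7): P = [1, 2, 7] / [3, 4] / [5] / [8];  Q = [1, 4, 5] / [2, 7] / [3] / [6]
  Insert 9 (step 8): P = [1, 2, 7, 9] / [3, 4] / [5] / [8];  Q = [1, 4, 5, 8] / [2, 7] / [3] / [6]
  Insert 6 (step 9): P = [1, 2, 6, 9] / [3, 4, 7] / [5] / [8];  Q = [1, 4, 5, 8] / [2, 7, 9] / [3] / [6]
Final shape: (4, 3, 1, 1).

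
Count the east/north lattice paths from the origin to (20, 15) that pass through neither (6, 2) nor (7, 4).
Number of paths = 2072259336

Inclusion–exclusion. Total paths: C(35, 20) = 3247943160. Through P₁: C(8, 6)·C(27, 14) = 561632400. Through P₂: C(11, 7)·C(24, 13) = 823727520. Since P₁ is strictly southwest of P₂, a monotone path through both must visit P₁ then P₂; paths through both = C(8, 6)·C(3, 1)·C(24, 13) = 209676096. Avoid both = 3247943160 − 561632400 − 823727520 + 209676096 = 2072259336.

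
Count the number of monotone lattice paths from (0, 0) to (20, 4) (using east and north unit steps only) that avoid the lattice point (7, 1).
Number of paths = 6146

Total paths from (0, 0) to (20, 4): C(24, 20) = 10626. Paths through (7, 1): (paths (0, 0) → (7, 1)) × (paths (7, 1) → (20, 4)) = C(8, 7) · C(16, 13) = 8 · 560 = 4480. Avoidance count = 10626 − 4480 = 6146.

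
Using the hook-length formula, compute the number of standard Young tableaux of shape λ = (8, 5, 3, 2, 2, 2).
# SYT of shape (8, 5, 3, 2, 2, 2) = 2010820350

Hook-length formula: f^λ = n! / Π hook(c), product over all cells c of the Young diagram. For λ = (8, 5, 3, 2, 2, 2), n = 22 boxes. Hook lengths by row (left-to-right, top-to-bottom): [13, 12, 8, 6, 5, 3, 2, 1]; [9, 8, 4, 2, 1]; [6, 5, 1]; [4, 3]; [3, 2]; [2, 1]. Product of hooks = 558976204800. So f^λ = 22! / 558976204800 = 1124000727777607680000 / 558976204800 = 2010820350.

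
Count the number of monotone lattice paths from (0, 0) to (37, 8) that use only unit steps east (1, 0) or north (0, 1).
Number of paths = 215553195

A monotone lattice path from (0, 0) to (37, 8) consists of 37 east steps and 8 north steps in some order, so it is determined by which 37 of the 45 steps are east. The count is C(45, 37) = 215553195.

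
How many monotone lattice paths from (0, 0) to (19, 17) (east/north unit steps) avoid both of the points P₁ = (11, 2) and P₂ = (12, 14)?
Number of paths = 7400449788

Inclusion–exclusion. Total paths: C(36, 19) = 8597496600. Through P₁: C(13, 11)·C(23, 8) = 38244492. Through P₂: C(26, 12)·C(10, 7) = 1158924000. Since P₁ is strictly southwest of P₂, a monotone path through both must visit P₁ then P₂; paths through both = C(13, 11)·C(13, 1)·C(10, 7) = 121680. Avoid both = 8597496600 − 38244492 − 1158924000 + 121680 = 7400449788.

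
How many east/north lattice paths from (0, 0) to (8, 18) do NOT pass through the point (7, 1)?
Number of paths = 1562131

Total paths from (0, 0) to (8, 18): C(26, 8) = 1562275. Paths through (7, 1): (paths (0, 0) → (7, 1)) × (paths (7, 1) → (8, 18)) = C(8, 7) · C(18, 1) = 8 · 18 = 144. Avoidance count = 1562275 − 144 = 1562131.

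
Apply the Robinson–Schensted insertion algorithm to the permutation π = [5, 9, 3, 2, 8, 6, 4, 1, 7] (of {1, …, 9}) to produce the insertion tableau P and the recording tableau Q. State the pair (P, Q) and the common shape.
P = [1, 4, 7] / [2, 6] / [3, 8] / [5] / [9];  Q = [1, 2, 9] / [3, 5] / [4, 6] / [7] / [8];  common shape = (3, 2, 2, 1, 1)

Row-insert the values π_1, π_2, … into P one at a time, bumping the leftmost entry strictly greater than the inserted value down to the next row. The recording tableau Q records, in position (i, j), the step at which that cell was added to P.
  Insert 5 (step 1): P = [5];  Q = [1]
  Insert 9 (step 2): P = [5, 9];  Q = [1, 2]
  Insert 3 (step 3): P = [3, 9] / [5];  Q = [1, 2] / [3]
  Insert 2 (step 4): P = [2, 9] / [3] / [5];  Q = [1, 2] / [3] / [4]
  Insert 8 (step 5): P = [2, 8] / [3, 9] / [5];  Q = [1, 2] / [3, 5] / [4]
  Insert 6 (step 6): P = [2, 6] / [3, 8] / [5, 9];  Q = [1, 2] / [3, 5] / [4, 6]
  Insert 4 (step 7): P = [2, 4] / [3, 6] / [5, 8] / [9];  Q = [1, 2] / [3, 5] / [4, 6] / [7]
  Insert 1 (step 8): P = [1, 4] / [2, 6] / [3, 8] / [5] / [9];  Q = [1, 2] / [3, 5] / [4, 6] / [7] / [8]
  Insert 7 (step 9): P = [1, 4, 7] / [2, 6] / [3, 8] / [5] / [9];  Q = [1, 2, 9] / [3, 5] / [4, 6] / [7] / [8]
Final shape: (3, 2, 2, 1, 1).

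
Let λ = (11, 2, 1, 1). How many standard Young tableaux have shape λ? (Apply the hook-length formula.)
# SYT of shape (11, 2, 1, 1) = 2925

Hook-length formula: f^λ = n! / Π hook(c), product over all cells c of the Young diagram. For λ = (11, 2, 1, 1), n = 15 boxes. Hook lengths by row (left-to-right, top-to-bottom): [14, 11, 9, 8, 7, 6, 5, 4, 3, 2, 1]; [4, 1]; [2]; [1]. Product of hooks = 447068160. So f^λ = 15! / 447068160 = 1307674368000 / 447068160 = 2925.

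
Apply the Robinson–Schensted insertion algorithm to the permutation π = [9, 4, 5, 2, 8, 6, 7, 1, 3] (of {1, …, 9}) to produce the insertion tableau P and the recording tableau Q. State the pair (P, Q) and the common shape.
P = [1, 3, 6, 7] / [2, 5] / [4, 8] / [9];  Q = [1, 3, 5, 7] / [2, 6] / [4, 9] / [8];  common shape = (4, 2, 2, 1)

Row-insert the values π_1, π_2, … into P one at a time, bumping the leftmost entry strictly greater than the inserted value down to the next row. The recording tableau Q records, in position (i, j), the step at which that cell was added to P.
  Insert 9 (step 1): P = [9];  Q = [1]
  Insert 4 (step 2): P = [4] / [9];  Q = [1] / [2]
  Insert 5 (step 3): P = [4, 5] / [9];  Q = [1, 3] / [2]
  Insert 2 (step 4): P = [2, 5] / [4] / [9];  Q = [1, 3] / [2] / [4]
  Insert 8 (step 5): P = [2, 5, 8] / [4] / [9];  Q = [1, 3, 5] / [2] / [4]
  Insert 6 (step 6): P = [2, 5, 6] / [4, 8] / [9];  Q = [1, 3, 5] / [2, 6] / [4]
  Insert 7 (step 7): P = [2, 5, 6, 7] / [4, 8] / [9];  Q = [1, 3, 5, 7] / [2, 6] / [4]
  Insert 1 (step 8): P = [1, 5, 6, 7] / [2, 8] / [4] / [9];  Q = [1, 3, 5, 7] / [2, 6] / [4] / [8]
  Insert 3 (step 9): P = [1, 3, 6, 7] / [2, 5] / [4, 8] / [9];  Q = [1, 3, 5, 7] / [2, 6] / [4, 9] / [8]
Final shape: (4, 2, 2, 1).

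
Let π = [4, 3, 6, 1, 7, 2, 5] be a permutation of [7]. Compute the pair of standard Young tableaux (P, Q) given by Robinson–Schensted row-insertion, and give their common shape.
P = [1, 2, 5] / [3, 6, 7] / [4];  Q = [1, 3, 5] / [2, 6, 7] / [4];  common shape = (3, 3, 1)

Row-insert the values π_1, π_2, … into P one at a time, bumping the leftmost entry strictly greater than the inserted value down to the next row. The recording tableau Q records, in position (i, j), the step at which that cell was added to P.
  Insert 4 (step 1): P = [4];  Q = [1]
  Insert 3 (step 2): P = [3] / [4];  Q = [1] / [2]
  Insert 6 (step 3): P = [3, 6] / [4];  Q = [1, 3] / [2]
  Insert 1 (step 4): P = [1, 6] / [3] / [4];  Q = [1, 3] / [2] / [4]
  Insert 7 (step 5): P = [1, 6, 7] / [3] / [4];  Q = [1, 3, 5] / [2] / [4]
  Insert 2 (step 6): P = [1, 2, 7] / [3, 6] / [4];  Q = [1, 3, 5] / [2, 6] / [4]
  Insert 5 (step 7): P = [1, 2, 5] / [3, 6, 7] / [4];  Q = [1, 3, 5] / [2, 6, 7] / [4]
Final shape: (3, 3, 1).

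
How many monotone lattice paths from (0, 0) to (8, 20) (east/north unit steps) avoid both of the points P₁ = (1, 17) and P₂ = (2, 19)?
Number of paths = 3104853

Inclusion–exclusion. Total paths: C(28, 8) = 3108105. Through P₁: C(18, 1)·C(10, 7) = 2160. Through P₂: C(21, 2)·C(7, 6) = 1470. Since P₁ is strictly southwest of P₂, a monotone path through both must visit P₁ then P₂; paths through both = C(18, 1)·C(3, 1)·C(7, 6) = 378. Avoid both = 3108105 − 2160 − 1470 + 378 = 3104853.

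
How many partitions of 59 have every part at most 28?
p(59, parts ≤ 28) = 803192

Use the recurrence p(n, m) = p(n, m−1) + p(n−m, m): either the largest part is < m (count p(n, m−1)) or the largest part is exactly m (remove one copy of m, count p(n−m, m)). With p(0, ·) = 1 this gives p(59, parts ≤ 28) = 803192. (By conjugating Young diagrams, this also counts partitions of 59 into at most 28 parts.)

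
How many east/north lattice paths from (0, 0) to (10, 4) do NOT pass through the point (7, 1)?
Number of paths = 841

Total paths from (0, 0) to (10, 4): C(14, 10) = 1001. Paths through (7, 1): (paths (0, 0) → (7, 1)) × (paths (7, 1) → (10, 4)) = C(8, 7) · C(6, 3) = 8 · 20 = 160. Avoidance count = 1001 − 160 = 841.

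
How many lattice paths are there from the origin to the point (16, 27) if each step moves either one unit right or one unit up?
Number of paths = 265182149218

A monotone lattice path from (0, 0) to (16, 27) consists of 16 east steps and 27 north steps in some order, so it is determined by which 16 of the 43 steps are east. The count is C(43, 16) = 265182149218.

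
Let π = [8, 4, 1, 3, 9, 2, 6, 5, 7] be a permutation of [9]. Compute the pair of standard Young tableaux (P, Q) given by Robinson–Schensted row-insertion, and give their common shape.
P = [1, 2, 5, 7] / [3, 6] / [4, 9] / [8];  Q = [1, 4, 5, 9] / [2, 7] / [3, 8] / [6];  common shape = (4, 2, 2, 1)

Row-insert the values π_1, π_2, … into P one at a time, bumping the leftmost entry strictly greater than the inserted value down to the next row. The recording tableau Q records, in position (i, j), the step at which that cell was added to P.
  Insert 8 (step 1): P = [8];  Q = [1]
  Insert 4 (step 2): P = [4] / [8];  Q = [1] / [2]
  Insert 1 (step 3): P = [1] / [4] / [8];  Q = [1] / [2] / [3]
  Insert 3 (step 4): P = [1, 3] / [4] / [8];  Q = [1, 4] / [2] / [3]
  Insert 9 (step 5): P = [1, 3, 9] / [4] / [8];  Q = [1, 4, 5] / [2] / [3]
  Insert 2 (step 6): P = [1, 2, 9] / [3] / [4] / [8];  Q = [1, 4, 5] / [2] / [3] / [6]
  Insert 6 (step 7): P = [1, 2, 6] / [3, 9] / [4] / [8];  Q = [1, 4, 5] / [2, 7] / [3] / [6]
  Insert 5 (step 8): P = [1, 2, 5] / [3, 6] / [4, 9] / [8];  Q = [1, 4, 5] / [2, 7] / [3, 8] / [6]
  Insert 7 (step 9): P = [1, 2, 5, 7] / [3, 6] / [4, 9] / [8];  Q = [1, 4, 5, 9] / [2, 7] / [3, 8] / [6]
Final shape: (4, 2, 2, 1).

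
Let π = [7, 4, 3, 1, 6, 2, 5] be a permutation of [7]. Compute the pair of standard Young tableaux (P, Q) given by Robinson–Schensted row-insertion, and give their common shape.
P = [1, 2, 5] / [3, 6] / [4] / [7];  Q = [1, 5, 7] / [2, 6] / [3] / [4];  common shape = (3, 2, 1, 1)

Row-insert the values π_1, π_2, … into P one at a time, bumping the leftmost entry strictly greater than the inserted value down to the next row. The recording tableau Q records, in position (i, j), the step at which that cell was added to P.
  Insert 7 (step 1): P = [7];  Q = [1]
  Insert 4 (step 2): P = [4] / [7];  Q = [1] / [2]
  Insert 3 (step 3): P = [3] / [4] / [7];  Q = [1] / [2] / [3]
  Insert 1 (step 4): P = [1] / [3] / [4] / [7];  Q = [1] / [2] / [3] / [4]
  Insert 6 (step 5): P = [1, 6] / [3] / [4] / [7];  Q = [1, 5] / [2] / [3] / [4]
  Insert 2 (step 6): P = [1, 2] / [3, 6] / [4] / [7];  Q = [1, 5] / [2, 6] / [3] / [4]
  Insert 5 (step 7): P = [1, 2, 5] / [3, 6] / [4] / [7];  Q = [1, 5, 7] / [2, 6] / [3] / [4]
Final shape: (3, 2, 1, 1).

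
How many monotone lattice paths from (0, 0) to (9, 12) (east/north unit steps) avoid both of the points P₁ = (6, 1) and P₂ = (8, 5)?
Number of paths = 281926

Inclusion–exclusion. Total paths: C(21, 9) = 293930. Through P₁: C(7, 6)·C(14, 3) = 2548. Through P₂: C(13, 8)·C(8, 1) = 10296. Since P₁ is strictly southwest of P₂, a monotone path through both must visit P₁ then P₂; paths through both = C(7, 6)·C(6, 2)·C(8, 1) = 840. Avoid both = 293930 − 2548 − 10296 + 840 = 281926.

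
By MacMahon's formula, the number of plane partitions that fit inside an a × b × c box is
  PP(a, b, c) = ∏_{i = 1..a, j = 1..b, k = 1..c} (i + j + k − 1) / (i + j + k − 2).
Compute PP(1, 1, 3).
PP(1, 1, 3) = 4

Evaluate the triple product over i = 1..1, j = 1..1, k = 1..3. The factors are (2/1) · (3/2) · (4/3). The numerators and denominators telescope so the product is an integer; carrying out the multiplication exactly gives PP(1, 1, 3) = 4.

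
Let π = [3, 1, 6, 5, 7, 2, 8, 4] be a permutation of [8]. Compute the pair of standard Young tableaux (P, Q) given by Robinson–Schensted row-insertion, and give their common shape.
P = [1, 2, 4, 8] / [3, 5, 7] / [6];  Q = [1, 3, 5, 7] / [2, 4, 8] / [6];  common shape = (4, 3, 1)

Row-insert the values π_1, π_2, … into P one at a time, bumping the leftmost entry strictly greater than the inserted value down to the next row. The recording tableau Q records, in position (i, j), the step at which that cell was added to P.
  Insert 3 (step 1): P = [3];  Q = [1]
  Insert 1 (step 2): P = [1] / [3];  Q = [1] / [2]
  Insert 6 (step 3): P = [1, 6] / [3];  Q = [1, 3] / [2]
  Insert 5 (step 4): P = [1, 5] / [3, 6];  Q = [1, 3] / [2, 4]
  Insert 7 (step 5): P = [1, 5, 7] / [3, 6];  Q = [1, 3, 5] / [2, 4]
  Insert 2 (step 6): P = [1, 2, 7] / [3, 5] / [6];  Q = [1, 3, 5] / [2, 4] / [6]
  Insert 8 (step 7): P = [1, 2, 7, 8] / [3, 5] / [6];  Q = [1, 3, 5, 7] / [2, 4] / [6]
  Insert 4 (step 8): P = [1, 2, 4, 8] / [3, 5, 7] / [6];  Q = [1, 3, 5, 7] / [2, 4, 8] / [6]
Final shape: (4, 3, 1).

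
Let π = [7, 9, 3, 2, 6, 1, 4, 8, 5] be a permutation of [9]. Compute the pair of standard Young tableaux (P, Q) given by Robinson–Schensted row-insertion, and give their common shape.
P = [1, 4, 5] / [2, 6, 8] / [3, 9] / [7];  Q = [1, 2, 8] / [3, 5, 9] / [4, 7] / [6];  common shape = (3, 3, 2, 1)

Row-insert the values π_1, π_2, … into P one at a time, bumping the leftmost entry strictly greater than the inserted value down to the next row. The recording tableau Q records, in position (i, j), the step at which that cell was added to P.
  Insert 7 (step 1): P = [7];  Q = [1]
  Insert 9 (step 2): P = [7, 9];  Q = [1, 2]
  Insert 3 (step 3): P = [3, 9] / [7];  Q = [1, 2] / [3]
  Insert 2 (step 4): P = [2, 9] / [3] / [7];  Q = [1, 2] / [3] / [4]
  Insert 6 (step 5): P = [2, 6] / [3, 9] / [7];  Q = [1, 2] / [3, 5] / [4]
  Insert 1 (step 6): P = [1, 6] / [2, 9] / [3] / [7];  Q = [1, 2] / [3, 5] / [4] / [6]
  Insert 4 (step 7): P = [1, 4] / [2, 6] / [3, 9] / [7];  Q = [1, 2] / [3, 5] / [4, 7] / [6]
  Insert 8 (step 8): P = [1, 4, 8] / [2, 6] / [3, 9] / [7];  Q = [1, 2, 8] / [3, 5] / [4, 7] / [6]
  Insert 5 (step 9): P = [1, 4, 5] / [2, 6, 8] / [3, 9] / [7];  Q = [1, 2, 8] / [3, 5, 9] / [4, 7] / [6]
Final shape: (3, 3, 2, 1).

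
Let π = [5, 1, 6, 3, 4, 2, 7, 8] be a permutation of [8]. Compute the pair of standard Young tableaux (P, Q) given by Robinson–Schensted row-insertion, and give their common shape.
P = [1, 2, 4, 7, 8] / [3, 6] / [5];  Q = [1, 3, 5, 7, 8] / [2, 4] / [6];  common shape = (5, 2, 1)

Row-insert the values π_1, π_2, … into P one at a time, bumping the leftmost entry strictly greater than the inserted value down to the next row. The recording tableau Q records, in position (i, j), the step at which that cell was added to P.
  Insert 5 (step 1): P = [5];  Q = [1]
  Insert 1 (step 2): P = [1] / [5];  Q = [1] / [2]
  Insert 6 (step 3): P = [1, 6] / [5];  Q = [1, 3] / [2]
  Insert 3 (step 4): P = [1, 3] / [5, 6];  Q = [1, 3] / [2, 4]
  Insert 4 (step 5): P = [1, 3, 4] / [5, 6];  Q = [1, 3, 5] / [2, 4]
  Insert 2 (step 6): P = [1, 2, 4] / [3, 6] / [5];  Q = [1, 3, 5] / [2, 4] / [6]
  Insert 7 (step 7): P = [1, 2, 4, 7] / [3, 6] / [5];  Q = [1, 3, 5, 7] / [2, 4] / [6]
  Insert 8 (step 8): P = [1, 2, 4, 7, 8] / [3, 6] / [5];  Q = [1, 3, 5, 7, 8] / [2, 4] / [6]
Final shape: (5, 2, 1).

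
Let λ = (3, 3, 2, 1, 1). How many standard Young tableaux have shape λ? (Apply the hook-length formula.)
# SYT of shape (3, 3, 2, 1, 1) = 450

Hook-length formula: f^λ = n! / Π hook(c), product over all cells c of the Young diagram. For λ = (3, 3, 2, 1, 1), n = 10 boxes. Hook lengths by row (left-to-right, top-to-bottom): [7, 4, 2]; [6, 3, 1]; [4, 1]; [2]; [1]. Product of hooks = 8064. So f^λ = 10! / 8064 = 3628800 / 8064 = 450.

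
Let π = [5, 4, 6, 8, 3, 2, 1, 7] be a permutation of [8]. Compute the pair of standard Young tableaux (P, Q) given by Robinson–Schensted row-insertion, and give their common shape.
P = [1, 6, 7] / [2, 8] / [3] / [4] / [5];  Q = [1, 3, 4] / [2, 8] / [5] / [6] / [7];  common shape = (3, 2, 1, 1, 1)

Row-insert the values π_1, π_2, … into P one at a time, bumping the leftmost entry strictly greater than the inserted value down to the next row. The recording tableau Q records, in position (i, j), the step at which that cell was added to P.
  Insert 5 (step 1): P = [5];  Q = [1]
  Insert 4 (step 2): P = [4] / [5];  Q = [1] / [2]
  Insert 6 (step 3): P = [4, 6] / [5];  Q = [1, 3] / [2]
  Insert 8 (step 4): P = [4, 6, 8] / [5];  Q = [1, 3, 4] / [2]
  Insert 3 (step 5): P = [3, 6, 8] / [4] / [5];  Q = [1, 3, 4] / [2] / [5]
  Insert 2 (step 6): P = [2, 6, 8] / [3] / [4] / [5];  Q = [1, 3, 4] / [2] / [5] / [6]
  Insert 1 (step 7): P = [1, 6, 8] / [2] / [3] / [4] / [5];  Q = [1, 3, 4] / [2] / [5] / [6] / [7]
  Insert 7 (step 8): P = [1, 6, 7] / [2, 8] / [3] / [4] / [5];  Q = [1, 3, 4] / [2, 8] / [5] / [6] / [7]
Final shape: (3, 2, 1, 1, 1).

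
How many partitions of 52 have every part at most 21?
p(52, parts ≤ 21) = 253033

Use the recurrence p(n, m) = p(n, m−1) + p(n−m, m): either the largest part is < m (count p(n, m−1)) or the largest part is exactly m (remove one copy of m, count p(n−m, m)). With p(0, ·) = 1 this gives p(52, parts ≤ 21) = 253033. (By conjugating Young diagrams, this also counts partitions of 52 into at most 21 parts.)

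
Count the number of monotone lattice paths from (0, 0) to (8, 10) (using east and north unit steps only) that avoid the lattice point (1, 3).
Number of paths = 30030

Total paths from (0, 0) to (8, 10): C(18, 8) = 43758. Paths through (1, 3): (paths (0, 0) → (1, 3)) × (paths (1, 3) → (8, 10)) = C(4, 1) · C(14, 7) = 4 · 3432 = 13728. Avoidance count = 43758 − 13728 = 30030.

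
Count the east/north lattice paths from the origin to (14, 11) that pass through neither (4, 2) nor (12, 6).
Number of paths = 2837811

Inclusion–exclusion. Total paths: C(25, 14) = 4457400. Through P₁: C(6, 4)·C(19, 10) = 1385670. Through P₂: C(18, 12)·C(7, 2) = 389844. Since P₁ is strictly southwest of P₂, a monotone path through both must visit P₁ then P₂; paths through both = C(6, 4)·C(12, 8)·C(7, 2) = 155925. Avoid both = 4457400 − 1385670 − 389844 + 155925 = 2837811.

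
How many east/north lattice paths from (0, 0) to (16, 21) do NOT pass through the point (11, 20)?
Number of paths = 12367740780

Total paths from (0, 0) to (16, 21): C(37, 16) = 12875774670. Paths through (11, 20): (paths (0, 0) → (11, 20)) × (paths (11, 20) → (16, 21)) = C(31, 11) · C(6, 5) = 84672315 · 6 = 508033890. Avoidance count = 12875774670 − 508033890 = 12367740780.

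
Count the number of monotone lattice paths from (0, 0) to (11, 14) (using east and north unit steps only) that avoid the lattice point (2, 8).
Number of paths = 4232175

Total paths from (0, 0) to (11, 14): C(25, 11) = 4457400. Paths through (2, 8): (paths (0, 0) → (2, 8)) × (paths (2, 8) → (11, 14)) = C(10, 2) · C(15, 9) = 45 · 5005 = 225225. Avoidance count = 4457400 − 225225 = 4232175.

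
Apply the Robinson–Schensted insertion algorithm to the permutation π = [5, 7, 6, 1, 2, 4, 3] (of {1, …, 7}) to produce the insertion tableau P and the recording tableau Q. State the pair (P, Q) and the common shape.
P = [1, 2, 3] / [4, 6] / [5] / [7];  Q = [1, 2, 6] / [3, 5] / [4] / [7];  common shape = (3, 2, 1, 1)

Row-insert the values π_1, π_2, … into P one at a time, bumping the leftmost entry strictly greater than the inserted value down to the next row. The recording tableau Q records, in position (i, j), the step at which that cell was added to P.
  Insert 5 (step 1): P = [5];  Q = [1]
  Insert 7 (step 2): P = [5, 7];  Q = [1, 2]
  Insert 6 (step 3): P = [5, 6] / [7];  Q = [1, 2] / [3]
  Insert 1 (step 4): P = [1, 6] / [5] / [7];  Q = [1, 2] / [3] / [4]
  Insert 2 (step 5): P = [1, 2] / [5, 6] / [7];  Q = [1, 2] / [3, 5] / [4]
  Insert 4 (step 6): P = [1, 2, 4] / [5, 6] / [7];  Q = [1, 2, 6] / [3, 5] / [4]
  Insert 3 (step 7): P = [1, 2, 3] / [4, 6] / [5] / [7];  Q = [1, 2, 6] / [3, 5] / [4] / [7]
Final shape: (3, 2, 1, 1).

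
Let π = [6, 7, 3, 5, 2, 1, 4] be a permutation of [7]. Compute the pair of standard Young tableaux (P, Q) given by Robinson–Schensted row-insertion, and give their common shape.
P = [1, 4] / [2, 5] / [3, 7] / [6];  Q = [1, 2] / [3, 4] / [5, 7] / [6];  common shape = (2, 2, 2, 1)

Row-insert the values π_1, π_2, … into P one at a time, bumping the leftmost entry strictly greater than the inserted value down to the next row. The recording tableau Q records, in position (i, j), the step at which that cell was added to P.
  Insert 6 (step 1): P = [6];  Q = [1]
  Insert 7 (step 2): P = [6, 7];  Q = [1, 2]
  Insert 3 (step 3): P = [3, 7] / [6];  Q = [1, 2] / [3]
  Insert 5 (step 4): P = [3, 5] / [6, 7];  Q = [1, 2] / [3, 4]
  Insert 2 (step 5): P = [2, 5] / [3, 7] / [6];  Q = [1, 2] / [3, 4] / [5]
  Insert 1 (step 6): P = [1, 5] / [2, 7] / [3] / [6];  Q = [1, 2] / [3, 4] / [5] / [6]
  Insert 4 (step 7): P = [1, 4] / [2, 5] / [3, 7] / [6];  Q = [1, 2] / [3, 4] / [5, 7] / [6]
Final shape: (2, 2, 2, 1).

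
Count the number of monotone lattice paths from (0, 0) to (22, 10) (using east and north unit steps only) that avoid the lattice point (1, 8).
Number of paths = 64509963

Total paths from (0, 0) to (22, 10): C(32, 22) = 64512240. Paths through (1, 8): (paths (0, 0) → (1, 8)) × (paths (1, 8) → (22, 10)) = C(9, 1) · C(23, 21) = 9 · 253 = 2277. Avoidance count = 64512240 − 2277 = 64509963.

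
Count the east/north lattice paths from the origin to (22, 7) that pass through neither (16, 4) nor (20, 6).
Number of paths = 681135

Inclusion–exclusion. Total paths: C(29, 22) = 1560780. Through P₁: C(20, 16)·C(9, 6) = 406980. Through P₂: C(26, 20)·C(3, 2) = 690690. Since P₁ is strictly southwest of P₂, a monotone path through both must visit P₁ then P₂; paths through both = C(20, 16)·C(6, 4)·C(3, 2) = 218025. Avoid both = 1560780 − 406980 − 690690 + 218025 = 681135.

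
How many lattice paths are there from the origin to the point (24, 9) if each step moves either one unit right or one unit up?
Number of paths = 38567100

A monotone lattice path from (0, 0) to (24, 9) consists of 24 east steps and 9 north steps in some order, so it is determined by which 24 of the 33 steps are east. The count is C(33, 24) = 38567100.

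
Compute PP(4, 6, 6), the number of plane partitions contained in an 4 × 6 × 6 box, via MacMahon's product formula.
PP(4, 6, 6) = 1447482465

Evaluate the triple product over i = 1..4, j = 1..6, k = 1..6. The factors are (2/1) · (3/2) · (4/3) · (5/4) · (6/5) · (7/6) · (3/2) · (4/3) · … (144 factors total). The numerators and denominators telescope so the product is an integer; carrying out the multiplication exactly gives PP(4, 6, 6) = 1447482465.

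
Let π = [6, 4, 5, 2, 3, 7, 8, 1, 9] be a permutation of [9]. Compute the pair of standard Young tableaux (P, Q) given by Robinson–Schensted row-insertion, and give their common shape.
P = [1, 3, 7, 8, 9] / [2, 5] / [4] / [6];  Q = [1, 3, 6, 7, 9] / [2, 5] / [4] / [8];  common shape = (5, 2, 1, 1)

Row-insert the values π_1, π_2, … into P one at a time, bumping the leftmost entry strictly greater than the inserted value down to the next row. The recording tableau Q records, in position (i, j), the step at which that cell was added to P.
  Insert 6 (step 1): P = [6];  Q = [1]
  Insert 4 (step 2): P = [4] / [6];  Q = [1] / [2]
  Insert 5 (step 3): P = [4, 5] / [6];  Q = [1, 3] / [2]
  Insert 2 (step 4): P = [2, 5] / [4] / [6];  Q = [1, 3] / [2] / [4]
  Insert 3 (step 5): P = [2, 3] / [4, 5] / [6];  Q = [1, 3] / [2, 5] / [4]
  Insert 7 (step 6): P = [2, 3, 7] / [4, 5] / [6];  Q = [1, 3, 6] / [2, 5] / [4]
  Insert 8 (step 7): P = [2, 3, 7, 8] / [4, 5] / [6];  Q = [1, 3, 6, 7] / [2, 5] / [4]
  Insert 1 (step 8): P = [1, 3, 7, 8] / [2, 5] / [4] / [6];  Q = [1, 3, 6, 7] / [2, 5] / [4] / [8]
  Insert 9 (step 9): P = [1, 3, 7, 8, 9] / [2, 5] / [4] / [6];  Q = [1, 3, 6, 7, 9] / [2, 5] / [4] / [8]
Final shape: (5, 2, 1, 1).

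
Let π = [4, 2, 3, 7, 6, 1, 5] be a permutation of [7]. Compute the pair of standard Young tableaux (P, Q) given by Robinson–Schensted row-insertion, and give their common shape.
P = [1, 3, 5] / [2, 6] / [4, 7];  Q = [1, 3, 4] / [2, 5] / [6, 7];  common shape = (3, 2, 2)

Row-insert the values π_1, π_2, … into P one at a time, bumping the leftmost entry strictly greater than the inserted value down to the next row. The recording tableau Q records, in position (i, j), the step at which that cell was added to P.
  Insert 4 (step 1): P = [4];  Q = [1]
  Insert 2 (step 2): P = [2] / [4];  Q = [1] / [2]
  Insert 3 (step 3): P = [2, 3] / [4];  Q = [1, 3] / [2]
  Insert 7 (step 4): P = [2, 3, 7] / [4];  Q = [1, 3, 4] / [2]
  Insert 6 (step 5): P = [2, 3, 6] / [4, 7];  Q = [1, 3, 4] / [2, 5]
  Insert 1 (step 6): P = [1, 3, 6] / [2, 7] / [4];  Q = [1, 3, 4] / [2, 5] / [6]
  Insert 5 (step 7): P = [1, 3, 5] / [2, 6] / [4, 7];  Q = [1, 3, 4] / [2, 5] / [6, 7]
Final shape: (3, 2, 2).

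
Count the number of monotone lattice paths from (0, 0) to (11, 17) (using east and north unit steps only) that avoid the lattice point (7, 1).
Number of paths = 21435420

Total paths from (0, 0) to (11, 17): C(28, 11) = 21474180. Paths through (7, 1): (paths (0, 0) → (7, 1)) × (paths (7, 1) → (11, 17)) = C(8, 7) · C(20, 4) = 8 · 4845 = 38760. Avoidance count = 21474180 − 38760 = 21435420.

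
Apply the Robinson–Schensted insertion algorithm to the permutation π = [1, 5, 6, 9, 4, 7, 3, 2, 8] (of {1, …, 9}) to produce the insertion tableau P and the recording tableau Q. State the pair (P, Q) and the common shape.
P = [1, 2, 6, 7, 8] / [3, 9] / [4] / [5];  Q = [1, 2, 3, 4, 9] / [5, 6] / [7] / [8];  common shape = (5, 2, 1, 1)

Row-insert the values π_1, π_2, … into P one at a time, bumping the leftmost entry strictly greater than the inserted value down to the next row. The recording tableau Q records, in position (i, j), the step at which that cell was added to P.
  Insert 1 (step 1): P = [1];  Q = [1]
  Insert 5 (step 2): P = [1, 5];  Q = [1, 2]
  Insert 6 (step 3): P = [1, 5, 6];  Q = [1, 2, 3]
  Insert 9 (step 4): P = [1, 5, 6, 9];  Q = [1, 2, 3, 4]
  Insert 4 (step 5): P = [1, 4, 6, 9] / [5];  Q = [1, 2, 3, 4] / [5]
  Insert 7 (step 6): P = [1, 4, 6, 7] / [5, 9];  Q = [1, 2, 3, 4] / [5, 6]
  Insert 3 (step 7): P = [1, 3, 6, 7] / [4, 9] / [5];  Q = [1, 2, 3, 4] / [5, 6] / [7]
  Insert 2 (step 8): P = [1, 2, 6, 7] / [3, 9] / [4] / [5];  Q = [1, 2, 3, 4] / [5, 6] / [7] / [8]
  Insert 8 (step 9): P = [1, 2, 6, 7, 8] / [3, 9] / [4] / [5];  Q = [1, 2, 3, 4, 9] / [5, 6] / [7] / [8]
Final shape: (5, 2, 1, 1).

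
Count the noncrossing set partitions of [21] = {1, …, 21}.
C_21 = 24466267020

These noncrossing partitions are counted by the Catalan number C_n = (1/(n + 1)) · C(2n, n). For n = 21: C_21 = (1/22) · C(42, 21) = 538257874440/22 = 24466267020.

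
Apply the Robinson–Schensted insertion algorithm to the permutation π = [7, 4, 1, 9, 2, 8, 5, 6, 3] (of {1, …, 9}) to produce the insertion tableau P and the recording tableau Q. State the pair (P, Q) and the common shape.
P = [1, 2, 3, 6] / [4, 5] / [7, 8] / [9];  Q = [1, 4, 6, 8] / [2, 5] / [3, 7] / [9];  common shape = (4, 2, 2, 1)

Row-insert the values π_1, π_2, … into P one at a time, bumping the leftmost entry strictly greater than the inserted value down to the next row. The recording tableau Q records, in position (i, j), the step at which that cell was added to P.
  Insert 7 (step 1): P = [7];  Q = [1]
  Insert 4 (step 2): P = [4] / [7];  Q = [1] / [2]
  Insert 1 (step 3): P = [1] / [4] / [7];  Q = [1] / [2] / [3]
  Insert 9 (step 4): P = [1, 9] / [4] / [7];  Q = [1, 4] / [2] / [3]
  Insert 2 (step 5): P = [1, 2] / [4, 9] / [7];  Q = [1, 4] / [2, 5] / [3]
  Insert 8 (step 6): P = [1, 2, 8] / [4, 9] / [7];  Q = [1, 4, 6] / [2, 5] / [3]
  Insert 5 (step 7): P = [1, 2, 5] / [4, 8] / [7, 9];  Q = [1, 4, 6] / [2, 5] / [3, 7]
  Insert 6 (step 8): P = [1, 2, 5, 6] / [4, 8] / [7, 9];  Q = [1, 4, 6, 8] / [2, 5] / [3, 7]
  Insert 3 (step 9): P = [1, 2, 3, 6] / [4, 5] / [7, 8] / [9];  Q = [1, 4, 6, 8] / [2, 5] / [3, 7] / [9]
Final shape: (4, 2, 2, 1).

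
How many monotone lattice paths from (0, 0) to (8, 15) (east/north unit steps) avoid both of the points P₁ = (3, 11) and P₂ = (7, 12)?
Number of paths = 250178

Inclusion–exclusion. Total paths: C(23, 8) = 490314. Through P₁: C(14, 3)·C(9, 5) = 45864. Through P₂: C(19, 7)·C(4, 1) = 201552. Since P₁ is strictly southwest of P₂, a monotone path through both must visit P₁ then P₂; paths through both = C(14, 3)·C(5, 4)·C(4, 1) = 7280. Avoid both = 490314 − 45864 − 201552 + 7280 = 250178.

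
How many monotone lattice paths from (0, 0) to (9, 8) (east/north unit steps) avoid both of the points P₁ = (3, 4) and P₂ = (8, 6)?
Number of paths = 10156

Inclusion–exclusion. Total paths: C(17, 9) = 24310. Through P₁: C(7, 3)·C(10, 6) = 7350. Through P₂: C(14, 8)·C(3, 1) = 9009. Since P₁ is strictly southwest of P₂, a monotone path through both must visit P₁ then P₂; paths through both = C(7, 3)·C(7, 5)·C(3, 1) = 2205. Avoid both = 24310 − 7350 − 9009 + 2205 = 10156.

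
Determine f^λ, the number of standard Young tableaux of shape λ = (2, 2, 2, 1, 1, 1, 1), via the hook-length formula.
# SYT of shape (2, 2, 2, 1, 1, 1, 1) = 75

Hook-length formula: f^λ = n! / Π hook(c), product over all cells c of the Young diagram. For λ = (2, 2, 2, 1, 1, 1, 1), n = 10 boxes. Hook lengths by row (left-to-right, top-to-bottom): [8, 3]; [7, 2]; [6, 1]; [4]; [3]; [2]; [1]. Product of hooks = 48384. So f^λ = 10! / 48384 = 3628800 / 48384 = 75.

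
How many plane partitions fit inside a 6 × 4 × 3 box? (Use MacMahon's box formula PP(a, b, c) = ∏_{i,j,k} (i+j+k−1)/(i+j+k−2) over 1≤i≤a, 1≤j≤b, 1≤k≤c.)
PP(6, 4, 3) = 457380

Evaluate the triple product over i = 1..6, j = 1..4, k = 1..3. The factors are (2/1) · (3/2) · (4/3) · (3/2) · (4/3) · (5/4) · (4/3) · (5/4) · … (72 factors total). The numerators and denominators telescope so the product is an integer; carrying out the multiplication exactly gives PP(6, 4, 3) = 457380.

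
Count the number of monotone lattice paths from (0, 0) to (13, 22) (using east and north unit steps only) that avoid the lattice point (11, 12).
Number of paths = 1387100652

Total paths from (0, 0) to (13, 22): C(35, 13) = 1476337800. Paths through (11, 12): (paths (0, 0) → (11, 12)) × (paths (11, 12) → (13, 22)) = C(23, 11) · C(12, 2) = 1352078 · 66 = 89237148. Avoidance count = 1476337800 − 89237148 = 1387100652.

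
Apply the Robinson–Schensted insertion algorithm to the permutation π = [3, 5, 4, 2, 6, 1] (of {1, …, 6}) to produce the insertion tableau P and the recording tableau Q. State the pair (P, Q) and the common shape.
P = [1, 4, 6] / [2] / [3] / [5];  Q = [1, 2, 5] / [3] / [4] / [6];  common shape = (3, 1, 1, 1)

Row-insert the values π_1, π_2, … into P one at a time, bumping the leftmost entry strictly greater than the inserted value down to the next row. The recording tableau Q records, in position (i, j), the step at which that cell was added to P.
  Insert 3 (step 1): P = [3];  Q = [1]
  Insert 5 (step 2): P = [3, 5];  Q = [1, 2]
  Insert 4 (step 3): P = [3, 4] / [5];  Q = [1, 2] / [3]
  Insert 2 (step 4): P = [2, 4] / [3] / [5];  Q = [1, 2] / [3] / [4]
  Insert 6 (step 5): P = [2, 4, 6] / [3] / [5];  Q = [1, 2, 5] / [3] / [4]
  Insert 1 (step 6): P = [1, 4, 6] / [2] / [3] / [5];  Q = [1, 2, 5] / [3] / [4] / [6]
Final shape: (3, 1, 1, 1).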